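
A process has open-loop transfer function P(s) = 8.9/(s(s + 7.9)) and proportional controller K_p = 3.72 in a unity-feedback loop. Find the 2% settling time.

T_s ≈ 1.01 s

The closed-loop denominator s² + 7.9s + 33.11 gives ω_n = √33.11 = 5.754 and ζ = 7.9/(2ω_n) = 0.6865.
2% settling time T_s ≈ 4/(ζω_n) = 4/3.95 = 1.01 s.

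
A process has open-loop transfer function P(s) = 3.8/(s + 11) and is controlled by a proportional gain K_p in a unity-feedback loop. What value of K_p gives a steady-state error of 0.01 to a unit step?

K_p = 287

For a type-0 loop with proportional control, e_ss = 1/(1 + K_p·P(0)).
P(0) = 0.3455. Require 1/(1 + K_p·0.3455) = 0.01, so 1 + 0.3455·K_p = 100.
K_p = (100 − 1)/0.3455 = 287.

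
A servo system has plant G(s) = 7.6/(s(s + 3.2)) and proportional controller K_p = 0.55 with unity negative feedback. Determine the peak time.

T_p = 2.47 s

From 1 + K_pG(s) = 0: s² + 3.2s + 4.18 = 0 ⇒ ω_n = 2.045, ζ = 0.7826.
Damped frequency ω_d = ω_n√(1−ζ²) = 1.273 rad/s, so peak time T_p = π/ω_d = 2.47 s.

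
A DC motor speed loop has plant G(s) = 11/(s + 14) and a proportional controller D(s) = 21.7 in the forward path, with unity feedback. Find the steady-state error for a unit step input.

The loop is type 0. Static position error constant K_pos = D(0)·G(0) = 21.7·0.7857 = 17.05.
Steady-state error to a unit step: e_ss = 1/(1+K_pos) = 1/18.05 = 0.0554.

0.0554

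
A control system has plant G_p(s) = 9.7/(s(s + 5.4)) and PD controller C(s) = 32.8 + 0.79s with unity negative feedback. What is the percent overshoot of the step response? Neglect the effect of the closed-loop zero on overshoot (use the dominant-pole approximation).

29%

Forward path: (32.8 + 0.79s)·9.7/(s(s+5.4)). The closed-loop characteristic equation is s² + (5.4 + 9.7·0.79)s + 9.7·32.8 = 0.
That is s² + 13.06s + 318.2 = 0, so ω_n = 17.84 rad/s and ζ = 13.06/(2·17.84) = 0.3662.
%OS = 100·exp(−πζ/√(1−ζ²)) = 29%.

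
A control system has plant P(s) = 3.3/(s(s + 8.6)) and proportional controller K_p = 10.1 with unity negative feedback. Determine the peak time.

The closed-loop denominator s² + 8.6s + 33.33 gives ω_n = √33.33 = 5.773 and ζ = 8.6/(2ω_n) = 0.7448.
Damped frequency ω_d = ω_n√(1−ζ²) = 3.852 rad/s, so peak time T_p = π/ω_d = 0.816 s.

T_p = 0.816 s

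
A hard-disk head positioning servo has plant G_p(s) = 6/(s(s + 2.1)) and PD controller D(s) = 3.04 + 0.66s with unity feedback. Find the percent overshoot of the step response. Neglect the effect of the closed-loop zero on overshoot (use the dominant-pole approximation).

4.23%

Forward path: (3.04 + 0.66s)·6/(s(s+2.1)). The closed-loop characteristic equation is s² + (2.1 + 6·0.66)s + 6·3.04 = 0.
That is s² + 6.06s + 18.24 = 0, so ω_n = 4.271 rad/s and ζ = 6.06/(2·4.271) = 0.7095.
%OS = 100·exp(−πζ/√(1−ζ²)) = 4.23%.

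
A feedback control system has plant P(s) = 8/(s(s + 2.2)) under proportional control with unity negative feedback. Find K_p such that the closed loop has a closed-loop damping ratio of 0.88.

K_p = 0.195

Closed-loop characteristic equation: s² + 2.2s + K_p·8 = 0.
So ω_n = √(8K_p) and 2ζω_n = 2.2, giving ζ = 2.2/(2√(8K_p)).
Setting ζ = 0.88: √(8K_p) = 2.2/(2·0.88) = 1.25, so K_p = 1.562/8 = 0.195.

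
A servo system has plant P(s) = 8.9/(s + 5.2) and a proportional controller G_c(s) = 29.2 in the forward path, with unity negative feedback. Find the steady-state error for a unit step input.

The loop is type 0. Static position error constant K_pos = G_c(0)·P(0) = 29.2·1.712 = 49.98.
Steady-state error to a unit step: e_ss = 1/(1+K_pos) = 1/50.98 = 0.0196.

0.0196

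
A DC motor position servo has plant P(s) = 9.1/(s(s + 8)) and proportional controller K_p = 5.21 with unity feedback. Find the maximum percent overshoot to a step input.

Closed-loop characteristic equation: s² + 8s + 47.41 = 0, so ω_n = 6.886 rad/s and ζ = 8/(2·6.886) = 0.5809.
%OS = 100·exp(−πζ/√(1−ζ²)) = 100·exp(−π·0.5809/√0.6625) = 10.6%.

10.6%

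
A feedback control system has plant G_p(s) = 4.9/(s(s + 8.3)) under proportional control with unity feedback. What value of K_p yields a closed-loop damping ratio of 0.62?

K_p = 9.14

Closed-loop characteristic equation: s² + 8.3s + K_p·4.9 = 0.
So ω_n = √(4.9K_p) and 2ζω_n = 8.3, giving ζ = 8.3/(2√(4.9K_p)).
Setting ζ = 0.62: √(4.9K_p) = 8.3/(2·0.62) = 6.694, so K_p = 44.8/4.9 = 9.14.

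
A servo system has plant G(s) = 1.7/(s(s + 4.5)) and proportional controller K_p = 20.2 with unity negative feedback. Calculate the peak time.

The closed-loop denominator s² + 4.5s + 34.34 gives ω_n = √34.34 = 5.86 and ζ = 4.5/(2ω_n) = 0.384.
Damped frequency ω_d = ω_n√(1−ζ²) = 5.411 rad/s, so peak time T_p = π/ω_d = 0.581 s.

T_p = 0.581 s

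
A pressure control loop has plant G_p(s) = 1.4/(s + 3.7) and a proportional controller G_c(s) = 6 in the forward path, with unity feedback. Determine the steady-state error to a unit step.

The loop is type 0. Static position error constant K_pos = G_c(0)·G_p(0) = 6·0.3784 = 2.27.
Steady-state error to a unit step: e_ss = 1/(1+K_pos) = 1/3.27 = 0.306.

0.306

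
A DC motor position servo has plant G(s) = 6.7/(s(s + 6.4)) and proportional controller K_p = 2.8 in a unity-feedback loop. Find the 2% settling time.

From 1 + K_pG(s) = 0: s² + 6.4s + 18.76 = 0 ⇒ ω_n = 4.331, ζ = 0.7388.
2% settling time T_s ≈ 4/(ζω_n) = 4/3.2 = 1.25 s.

T_s ≈ 1.25 s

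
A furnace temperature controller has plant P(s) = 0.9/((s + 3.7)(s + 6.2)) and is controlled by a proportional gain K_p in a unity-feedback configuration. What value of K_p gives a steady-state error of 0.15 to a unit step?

Steady-state error for a unit step on this type-0 loop is 1/(1 + K_p·P(0)).
P(0) = 0.03923. Require 1/(1 + K_p·0.03923) = 0.15, so 1 + 0.03923·K_p = 6.667.
K_p = (6.667 − 1)/0.03923 = 144.

K_p = 144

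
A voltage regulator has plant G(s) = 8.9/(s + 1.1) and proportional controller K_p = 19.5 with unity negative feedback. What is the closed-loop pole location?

s = -174.7

Closed-loop transfer function: T(s) = K_p·G(s)/(1 + K_p·G(s)) = 173.6/(s + 1.1 + 173.6) = 173.6/(s + 174.7).
The closed-loop pole is at s = −174.7.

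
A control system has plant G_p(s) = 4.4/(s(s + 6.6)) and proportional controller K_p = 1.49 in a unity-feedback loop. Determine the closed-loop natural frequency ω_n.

ω_n = 2.56 rad/s

With unity feedback the closed-loop characteristic equation is s² + 6.6s + 1.49·4.4 = s² + 6.6s + 6.556 = 0.
So ω_n² = 6.556 ⇒ ω_n = 2.56 rad/s, and ζ = 6.6/(2ω_n) = 1.29.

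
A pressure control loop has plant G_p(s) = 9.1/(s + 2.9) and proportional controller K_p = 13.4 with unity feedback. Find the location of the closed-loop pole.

Closed-loop transfer function: T(s) = K_p·G_p(s)/(1 + K_p·G_p(s)) = 121.9/(s + 2.9 + 121.9) = 121.9/(s + 124.8).
The closed-loop pole is at s = −124.8.

s = -124.8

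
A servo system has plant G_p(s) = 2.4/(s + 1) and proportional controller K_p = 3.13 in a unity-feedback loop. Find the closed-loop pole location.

s = -8.512

Closed-loop transfer function: T(s) = K_p·G_p(s)/(1 + K_p·G_p(s)) = 7.512/(s + 1 + 7.512) = 7.512/(s + 8.512).
The closed-loop pole is at s = −8.512.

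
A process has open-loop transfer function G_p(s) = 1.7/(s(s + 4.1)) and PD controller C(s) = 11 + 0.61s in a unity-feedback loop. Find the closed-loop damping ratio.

ζ = 0.594

Forward path: (11 + 0.61s)·1.7/(s(s+4.1)). The closed-loop characteristic equation is s² + (4.1 + 1.7·0.61)s + 1.7·11 = 0.
That is s² + 5.137s + 18.7 = 0, so ω_n = 4.324 rad/s and ζ = 5.137/(2·4.324) = 0.594.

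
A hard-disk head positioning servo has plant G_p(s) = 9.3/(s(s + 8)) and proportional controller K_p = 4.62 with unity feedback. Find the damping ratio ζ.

ζ = 0.61

With unity feedback the closed-loop characteristic equation is s² + 8s + 4.62·9.3 = s² + 8s + 42.97 = 0.
Matching s² + 2ζω_n s + ω_n²: ω_n = √42.97 = 6.555 rad/s and 2ζω_n = 8, so ζ = 8/(2·6.555) = 0.61.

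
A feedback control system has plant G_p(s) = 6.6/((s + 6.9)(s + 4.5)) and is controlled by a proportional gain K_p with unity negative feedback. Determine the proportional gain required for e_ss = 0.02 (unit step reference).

K_p = 231

The loop is type 0, so e_ss(step) = 1/(1 + K_pos) with K_pos = K_p·G_p(0).
G_p(0) = 0.2126. Require 1/(1 + K_p·0.2126) = 0.02, so 1 + 0.2126·K_p = 50.
K_p = (50 − 1)/0.2126 = 231.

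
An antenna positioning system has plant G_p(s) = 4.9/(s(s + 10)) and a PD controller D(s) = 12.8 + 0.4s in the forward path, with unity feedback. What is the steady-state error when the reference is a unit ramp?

0.159

The loop has one pole at the origin (type 1). Velocity error constant K_v = lim_{s→0} s·D(s)G_p(s) = 12.8·4.9/10 = 6.272.
Steady-state error to a unit ramp: e_ss = 1/K_v = 0.159.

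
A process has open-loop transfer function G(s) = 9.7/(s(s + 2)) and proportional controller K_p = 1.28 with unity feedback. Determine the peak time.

Closed-loop characteristic equation: s² + 2s + 12.42 = 0, so ω_n = 3.524 rad/s and ζ = 2/(2·3.524) = 0.2838.
Damped frequency ω_d = ω_n√(1−ζ²) = 3.379 rad/s, so peak time T_p = π/ω_d = 0.93 s.

T_p = 0.93 s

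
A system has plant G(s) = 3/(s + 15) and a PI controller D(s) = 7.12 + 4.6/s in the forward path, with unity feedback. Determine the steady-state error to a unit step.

The open loop D(s)G(s) has a pole at the origin (type 1), so the static position error constant is infinite and e_ss = 1/(1+∞) = 0.

0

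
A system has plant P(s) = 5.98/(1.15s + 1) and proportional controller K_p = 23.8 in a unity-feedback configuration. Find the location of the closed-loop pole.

Closed loop: T(s) = K_p·P/(1+K_p·P) = 142.3/(1.15s + 1 + 142.3), with pole at s = −(1 + 142.3)/1.15 = −124.6.

s = -124.6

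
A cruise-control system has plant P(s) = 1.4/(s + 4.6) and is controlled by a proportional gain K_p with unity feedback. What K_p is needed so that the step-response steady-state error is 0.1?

The loop is type 0, so e_ss(step) = 1/(1 + K_pos) with K_pos = K_p·P(0).
P(0) = 0.3043. Require 1/(1 + K_p·0.3043) = 0.1, so 1 + 0.3043·K_p = 10.
K_p = (10 − 1)/0.3043 = 29.6.

K_p = 29.6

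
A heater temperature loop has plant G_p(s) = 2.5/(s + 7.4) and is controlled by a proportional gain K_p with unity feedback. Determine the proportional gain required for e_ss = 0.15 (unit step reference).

The loop is type 0, so e_ss(step) = 1/(1 + K_pos) with K_pos = K_p·G_p(0).
G_p(0) = 0.3378. Require 1/(1 + K_p·0.3378) = 0.15, so 1 + 0.3378·K_p = 6.667.
K_p = (6.667 − 1)/0.3378 = 16.8.

K_p = 16.8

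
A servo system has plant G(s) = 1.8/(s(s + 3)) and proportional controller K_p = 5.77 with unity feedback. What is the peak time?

From 1 + K_pG(s) = 0: s² + 3s + 10.39 = 0 ⇒ ω_n = 3.223, ζ = 0.4654.
Damped frequency ω_d = ω_n√(1−ζ²) = 2.852 rad/s, so peak time T_p = π/ω_d = 1.1 s.

T_p = 1.1 s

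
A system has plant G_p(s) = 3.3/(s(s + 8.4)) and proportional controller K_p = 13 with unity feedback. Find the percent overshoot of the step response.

7.24%

The closed-loop denominator s² + 8.4s + 42.9 gives ω_n = √42.9 = 6.55 and ζ = 8.4/(2ω_n) = 0.6412.
%OS = 100·exp(−πζ/√(1−ζ²)) = 100·exp(−π·0.6412/√0.5888) = 7.24%.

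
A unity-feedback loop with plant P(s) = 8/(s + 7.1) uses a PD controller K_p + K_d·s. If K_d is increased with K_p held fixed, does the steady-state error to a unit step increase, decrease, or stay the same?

At s = 0 the derivative term contributes nothing: C(0) = K_p regardless of K_d, so K_pos = K_p·P(0) and e_ss are unchanged.

unchanged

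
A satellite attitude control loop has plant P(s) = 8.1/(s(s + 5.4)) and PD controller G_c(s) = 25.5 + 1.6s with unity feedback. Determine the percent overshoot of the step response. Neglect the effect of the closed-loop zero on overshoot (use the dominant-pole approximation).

7.37%

Forward path: (25.5 + 1.6s)·8.1/(s(s+5.4)). The closed-loop characteristic equation is s² + (5.4 + 8.1·1.6)s + 8.1·25.5 = 0.
That is s² + 18.36s + 206.5 = 0, so ω_n = 14.37 rad/s and ζ = 18.36/(2·14.37) = 0.6387.
%OS = 100·exp(−πζ/√(1−ζ²)) = 7.37%.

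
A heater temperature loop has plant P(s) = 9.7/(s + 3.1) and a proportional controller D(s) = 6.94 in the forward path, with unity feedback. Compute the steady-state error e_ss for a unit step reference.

The loop is type 0. Static position error constant K_pos = D(0)·P(0) = 6.94·3.129 = 21.72.
Steady-state error to a unit step: e_ss = 1/(1+K_pos) = 1/22.72 = 0.044.

0.044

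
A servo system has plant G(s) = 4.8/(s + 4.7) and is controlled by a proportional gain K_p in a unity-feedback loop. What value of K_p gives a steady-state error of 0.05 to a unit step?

K_p = 18.6

The loop is type 0, so e_ss(step) = 1/(1 + K_pos) with K_pos = K_p·G(0).
G(0) = 1.021. Require 1/(1 + K_p·1.021) = 0.05, so 1 + 1.021·K_p = 20.
K_p = (20 − 1)/1.021 = 18.6.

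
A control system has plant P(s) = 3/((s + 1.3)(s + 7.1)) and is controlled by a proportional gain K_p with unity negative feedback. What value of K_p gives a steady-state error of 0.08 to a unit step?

Steady-state error for a unit step on this type-0 loop is 1/(1 + K_p·P(0)).
P(0) = 0.325. Require 1/(1 + K_p·0.325) = 0.08, so 1 + 0.325·K_p = 12.5.
K_p = (12.5 − 1)/0.325 = 35.4.

K_p = 35.4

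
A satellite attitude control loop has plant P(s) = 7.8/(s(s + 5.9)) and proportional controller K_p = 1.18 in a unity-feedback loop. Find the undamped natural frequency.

ω_n = 3.03 rad/s

1 + K_p·P(s) = 0 gives s² + 5.9s + 9.204 = 0.
Matching s² + 2ζω_n s + ω_n²: ω_n = √9.204 = 3.034 rad/s and 2ζω_n = 5.9, so ζ = 5.9/(2·3.034) = 0.972.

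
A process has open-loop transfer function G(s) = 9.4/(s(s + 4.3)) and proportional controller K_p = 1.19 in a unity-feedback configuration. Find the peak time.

The closed-loop denominator s² + 4.3s + 11.19 gives ω_n = √11.19 = 3.345 and ζ = 4.3/(2ω_n) = 0.6428.
Damped frequency ω_d = ω_n√(1−ζ²) = 2.562 rad/s, so peak time T_p = π/ω_d = 1.23 s.

T_p = 1.23 s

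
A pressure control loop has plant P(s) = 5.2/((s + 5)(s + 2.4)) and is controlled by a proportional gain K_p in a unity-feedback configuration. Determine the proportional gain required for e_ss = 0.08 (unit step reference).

The loop is type 0, so e_ss(step) = 1/(1 + K_pos) with K_pos = K_p·P(0).
P(0) = 0.4333. Require 1/(1 + K_p·0.4333) = 0.08, so 1 + 0.4333·K_p = 12.5.
K_p = (12.5 − 1)/0.4333 = 26.5.

K_p = 26.5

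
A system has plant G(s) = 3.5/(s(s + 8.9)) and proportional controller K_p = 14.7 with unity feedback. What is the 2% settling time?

T_s ≈ 0.899 s

The closed-loop denominator s² + 8.9s + 51.45 gives ω_n = √51.45 = 7.173 and ζ = 8.9/(2ω_n) = 0.6204.
2% settling time T_s ≈ 4/(ζω_n) = 4/4.45 = 0.899 s.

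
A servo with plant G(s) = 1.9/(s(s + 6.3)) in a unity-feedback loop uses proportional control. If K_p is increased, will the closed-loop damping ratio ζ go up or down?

decrease

ζ = 6.3/(2√(1.9K_p)); increasing K_p raises the denominator, so ζ falls.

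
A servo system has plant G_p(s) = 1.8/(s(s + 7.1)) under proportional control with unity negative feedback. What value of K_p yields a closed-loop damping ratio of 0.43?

K_p = 37.9

Closed-loop characteristic equation: s² + 7.1s + K_p·1.8 = 0.
So ω_n = √(1.8K_p) and 2ζω_n = 7.1, giving ζ = 7.1/(2√(1.8K_p)).
Setting ζ = 0.43: √(1.8K_p) = 7.1/(2·0.43) = 8.256, so K_p = 68.16/1.8 = 37.9.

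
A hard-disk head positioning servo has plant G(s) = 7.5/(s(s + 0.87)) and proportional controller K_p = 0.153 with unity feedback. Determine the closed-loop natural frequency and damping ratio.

With unity feedback the closed-loop characteristic equation is s² + 0.87s + 0.153·7.5 = s² + 0.87s + 1.147 = 0.
So ω_n² = 1.147 ⇒ ω_n = 1.071 rad/s, and ζ = 0.87/(2ω_n) = 0.406.

ω_n = 1.07 rad/s, ζ = 0.406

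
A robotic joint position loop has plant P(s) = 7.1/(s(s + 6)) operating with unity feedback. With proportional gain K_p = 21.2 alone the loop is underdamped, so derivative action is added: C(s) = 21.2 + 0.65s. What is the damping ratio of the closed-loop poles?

ζ = 0.433

Forward path: (21.2 + 0.65s)·7.1/(s(s+6)). The closed-loop characteristic equation is s² + (6 + 7.1·0.65)s + 7.1·21.2 = 0.
That is s² + 10.62s + 150.5 = 0, so ω_n = 12.27 rad/s and ζ = 10.62/(2·12.27) = 0.4326.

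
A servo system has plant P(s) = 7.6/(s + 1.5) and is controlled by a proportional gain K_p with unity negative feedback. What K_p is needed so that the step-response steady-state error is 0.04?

K_p = 4.74

Steady-state error for a unit step on this type-0 loop is 1/(1 + K_p·P(0)).
P(0) = 5.067. Require 1/(1 + K_p·5.067) = 0.04, so 1 + 5.067·K_p = 25.
K_p = (25 − 1)/5.067 = 4.74.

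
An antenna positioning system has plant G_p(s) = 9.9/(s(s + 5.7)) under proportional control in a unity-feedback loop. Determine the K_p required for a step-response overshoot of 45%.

From %OS = 100·exp(−πζ/√(1−ζ²)) = 45%, ζ = −ln(0.45)/√(π²+ln²(0.45)) = 0.2463.
Characteristic equation s² + 5.7s + 9.9K_p = 0 gives ζ = 5.7/(2√(9.9K_p)).
Setting ζ = 0.2463: √(9.9K_p) = 5.7/(2·0.2463) = 11.57, so K_p = 133.9/9.9 = 13.5.

K_p = 13.5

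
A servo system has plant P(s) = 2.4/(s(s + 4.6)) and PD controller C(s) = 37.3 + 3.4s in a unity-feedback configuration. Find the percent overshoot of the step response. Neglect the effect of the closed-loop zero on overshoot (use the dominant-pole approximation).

5.68%

Forward path: (37.3 + 3.4s)·2.4/(s(s+4.6)). The closed-loop characteristic equation is s² + (4.6 + 2.4·3.4)s + 2.4·37.3 = 0.
That is s² + 12.76s + 89.52 = 0, so ω_n = 9.462 rad/s and ζ = 12.76/(2·9.462) = 0.6743.
%OS = 100·exp(−πζ/√(1−ζ²)) = 5.68%.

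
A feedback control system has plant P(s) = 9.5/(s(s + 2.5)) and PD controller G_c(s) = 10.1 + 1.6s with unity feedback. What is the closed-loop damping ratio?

ζ = 0.903

Forward path: (10.1 + 1.6s)·9.5/(s(s+2.5)). The closed-loop characteristic equation is s² + (2.5 + 9.5·1.6)s + 9.5·10.1 = 0.
That is s² + 17.7s + 95.95 = 0, so ω_n = 9.795 rad/s and ζ = 17.7/(2·9.795) = 0.9035.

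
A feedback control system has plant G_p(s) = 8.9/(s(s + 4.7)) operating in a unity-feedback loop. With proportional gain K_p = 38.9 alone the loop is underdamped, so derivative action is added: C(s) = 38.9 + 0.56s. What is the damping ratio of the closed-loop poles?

Forward path: (38.9 + 0.56s)·8.9/(s(s+4.7)). The closed-loop characteristic equation is s² + (4.7 + 8.9·0.56)s + 8.9·38.9 = 0.
That is s² + 9.684s + 346.2 = 0, so ω_n = 18.61 rad/s and ζ = 9.684/(2·18.61) = 0.2602.

ζ = 0.26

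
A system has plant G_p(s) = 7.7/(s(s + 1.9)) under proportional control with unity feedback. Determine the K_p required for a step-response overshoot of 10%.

From %OS = 100·exp(−πζ/√(1−ζ²)) = 10%, ζ = −ln(0.1)/√(π²+ln²(0.1)) = 0.5912.
Characteristic equation s² + 1.9s + 7.7K_p = 0 gives ζ = 1.9/(2√(7.7K_p)).
Setting ζ = 0.5912: √(7.7K_p) = 1.9/(2·0.5912) = 1.607, so K_p = 2.583/7.7 = 0.335.

K_p = 0.335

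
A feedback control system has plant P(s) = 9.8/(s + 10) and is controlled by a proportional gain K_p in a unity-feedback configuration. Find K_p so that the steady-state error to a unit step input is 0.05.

K_p = 19.4

Steady-state error for a unit step on this type-0 loop is 1/(1 + K_p·P(0)).
P(0) = 0.98. Require 1/(1 + K_p·0.98) = 0.05, so 1 + 0.98·K_p = 20.
K_p = (20 − 1)/0.98 = 19.4.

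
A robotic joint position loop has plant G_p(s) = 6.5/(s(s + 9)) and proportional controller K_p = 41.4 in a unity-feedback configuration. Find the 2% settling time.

T_s ≈ 0.889 s

Closed-loop characteristic equation: s² + 9s + 269.1 = 0, so ω_n = 16.4 rad/s and ζ = 9/(2·16.4) = 0.2743.
2% settling time T_s ≈ 4/(ζω_n) = 4/4.5 = 0.889 s.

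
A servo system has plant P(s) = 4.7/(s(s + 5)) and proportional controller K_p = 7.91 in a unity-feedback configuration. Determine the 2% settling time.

Closed-loop characteristic equation: s² + 5s + 37.18 = 0, so ω_n = 6.097 rad/s and ζ = 5/(2·6.097) = 0.41.
2% settling time T_s ≈ 4/(ζω_n) = 4/2.5 = 1.6 s.

T_s ≈ 1.6 s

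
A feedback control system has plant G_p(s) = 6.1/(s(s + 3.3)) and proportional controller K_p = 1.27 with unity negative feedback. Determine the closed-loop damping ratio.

ζ = 0.593

With unity feedback the closed-loop characteristic equation is s² + 3.3s + 1.27·6.1 = s² + 3.3s + 7.747 = 0.
So ω_n² = 7.747 ⇒ ω_n = 2.783 rad/s, and ζ = 3.3/(2ω_n) = 0.593.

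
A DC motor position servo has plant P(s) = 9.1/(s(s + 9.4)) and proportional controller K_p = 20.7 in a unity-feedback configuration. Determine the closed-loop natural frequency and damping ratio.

ω_n = 13.7 rad/s, ζ = 0.342

1 + K_p·P(s) = 0 gives s² + 9.4s + 188.4 = 0.
Matching s² + 2ζω_n s + ω_n²: ω_n = √188.4 = 13.72 rad/s and 2ζω_n = 9.4, so ζ = 9.4/(2·13.72) = 0.342.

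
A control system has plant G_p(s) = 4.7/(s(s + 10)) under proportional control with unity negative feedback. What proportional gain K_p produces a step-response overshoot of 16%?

From %OS = 100·exp(−πζ/√(1−ζ²)) = 16%, ζ = −ln(0.16)/√(π²+ln²(0.16)) = 0.5039.
Characteristic equation s² + 10s + 4.7K_p = 0 gives ζ = 10/(2√(4.7K_p)).
Setting ζ = 0.5039: √(4.7K_p) = 10/(2·0.5039) = 9.923, so K_p = 98.47/4.7 = 21.

K_p = 21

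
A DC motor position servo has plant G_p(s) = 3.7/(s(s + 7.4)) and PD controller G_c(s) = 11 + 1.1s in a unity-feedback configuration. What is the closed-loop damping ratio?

Forward path: (11 + 1.1s)·3.7/(s(s+7.4)). The closed-loop characteristic equation is s² + (7.4 + 3.7·1.1)s + 3.7·11 = 0.
That is s² + 11.47s + 40.7 = 0, so ω_n = 6.38 rad/s and ζ = 11.47/(2·6.38) = 0.899.

ζ = 0.899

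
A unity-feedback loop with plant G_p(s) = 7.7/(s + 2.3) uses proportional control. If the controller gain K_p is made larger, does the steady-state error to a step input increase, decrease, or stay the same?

The position error constant K_pos = K_p·G_p(0) grows with K_p, and e_ss = 1/(1+K_pos) falls.

decrease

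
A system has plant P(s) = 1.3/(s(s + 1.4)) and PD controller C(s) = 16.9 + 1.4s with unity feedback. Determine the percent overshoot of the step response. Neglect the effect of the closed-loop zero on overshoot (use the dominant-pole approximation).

31.7%

Forward path: (16.9 + 1.4s)·1.3/(s(s+1.4)). The closed-loop characteristic equation is s² + (1.4 + 1.3·1.4)s + 1.3·16.9 = 0.
That is s² + 3.22s + 21.97 = 0, so ω_n = 4.687 rad/s and ζ = 3.22/(2·4.687) = 0.3435.
%OS = 100·exp(−πζ/√(1−ζ²)) = 31.7%.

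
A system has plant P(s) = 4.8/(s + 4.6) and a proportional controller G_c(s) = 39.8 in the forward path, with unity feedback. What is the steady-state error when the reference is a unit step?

0.0235

The loop is type 0. Static position error constant K_pos = G_c(0)·P(0) = 39.8·1.043 = 41.53.
Steady-state error to a unit step: e_ss = 1/(1+K_pos) = 1/42.53 = 0.0235.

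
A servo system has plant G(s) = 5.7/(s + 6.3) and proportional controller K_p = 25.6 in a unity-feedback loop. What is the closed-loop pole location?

s = -152.2

Closed-loop transfer function: T(s) = K_p·G(s)/(1 + K_p·G(s)) = 145.9/(s + 6.3 + 145.9) = 145.9/(s + 152.2).
The closed-loop pole is at s = −152.2.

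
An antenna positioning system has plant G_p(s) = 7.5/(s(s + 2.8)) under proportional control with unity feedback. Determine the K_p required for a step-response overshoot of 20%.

From %OS = 100·exp(−πζ/√(1−ζ²)) = 20%, ζ = −ln(0.2)/√(π²+ln²(0.2)) = 0.4559.
Characteristic equation s² + 2.8s + 7.5K_p = 0 gives ζ = 2.8/(2√(7.5K_p)).
Setting ζ = 0.4559: √(7.5K_p) = 2.8/(2·0.4559) = 3.071, so K_p = 9.428/7.5 = 1.26.

K_p = 1.26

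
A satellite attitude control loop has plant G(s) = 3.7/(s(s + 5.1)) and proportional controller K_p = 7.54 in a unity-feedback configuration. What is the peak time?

T_p = 0.679 s

Closed-loop characteristic equation: s² + 5.1s + 27.9 = 0, so ω_n = 5.282 rad/s and ζ = 5.1/(2·5.282) = 0.4828.
Damped frequency ω_d = ω_n√(1−ζ²) = 4.626 rad/s, so peak time T_p = π/ω_d = 0.679 s.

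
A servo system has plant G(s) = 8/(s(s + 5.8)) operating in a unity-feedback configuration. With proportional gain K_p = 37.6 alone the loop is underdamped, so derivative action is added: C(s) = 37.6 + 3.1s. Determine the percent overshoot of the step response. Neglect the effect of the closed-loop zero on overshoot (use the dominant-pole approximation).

0.278%

Forward path: (37.6 + 3.1s)·8/(s(s+5.8)). The closed-loop characteristic equation is s² + (5.8 + 8·3.1)s + 8·37.6 = 0.
That is s² + 30.6s + 300.8 = 0, so ω_n = 17.34 rad/s and ζ = 30.6/(2·17.34) = 0.8822.
%OS = 100·exp(−πζ/√(1−ζ²)) = 0.278%.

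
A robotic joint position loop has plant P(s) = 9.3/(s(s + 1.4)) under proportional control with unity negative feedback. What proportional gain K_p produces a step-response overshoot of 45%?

K_p = 0.868

From %OS = 100·exp(−πζ/√(1−ζ²)) = 45%, ζ = −ln(0.45)/√(π²+ln²(0.45)) = 0.2463.
Characteristic equation s² + 1.4s + 9.3K_p = 0 gives ζ = 1.4/(2√(9.3K_p)).
Setting ζ = 0.2463: √(9.3K_p) = 1.4/(2·0.2463) = 2.842, so K_p = 8.075/9.3 = 0.868.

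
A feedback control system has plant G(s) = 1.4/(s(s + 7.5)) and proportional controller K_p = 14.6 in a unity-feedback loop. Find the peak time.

The closed-loop denominator s² + 7.5s + 20.44 gives ω_n = √20.44 = 4.521 and ζ = 7.5/(2ω_n) = 0.8295.
Damped frequency ω_d = ω_n√(1−ζ²) = 2.525 rad/s, so peak time T_p = π/ω_d = 1.24 s.

T_p = 1.24 s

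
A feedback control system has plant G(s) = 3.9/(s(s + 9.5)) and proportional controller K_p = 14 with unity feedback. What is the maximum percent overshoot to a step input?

7.16%

From 1 + K_pG(s) = 0: s² + 9.5s + 54.6 = 0 ⇒ ω_n = 7.389, ζ = 0.6428.
%OS = 100·exp(−πζ/√(1−ζ²)) = 100·exp(−π·0.6428/√0.5868) = 7.16%.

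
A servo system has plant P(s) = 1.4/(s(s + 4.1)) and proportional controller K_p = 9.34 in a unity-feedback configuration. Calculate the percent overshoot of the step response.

11.5%

From 1 + K_pP(s) = 0: s² + 4.1s + 13.08 = 0 ⇒ ω_n = 3.616, ζ = 0.5669.
%OS = 100·exp(−πζ/√(1−ζ²)) = 100·exp(−π·0.5669/√0.6786) = 11.5%.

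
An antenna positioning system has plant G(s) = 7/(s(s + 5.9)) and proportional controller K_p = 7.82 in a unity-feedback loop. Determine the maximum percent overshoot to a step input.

25.5%

Closed-loop characteristic equation: s² + 5.9s + 54.74 = 0, so ω_n = 7.399 rad/s and ζ = 5.9/(2·7.399) = 0.3987.
%OS = 100·exp(−πζ/√(1−ζ²)) = 100·exp(−π·0.3987/√0.841) = 25.5%.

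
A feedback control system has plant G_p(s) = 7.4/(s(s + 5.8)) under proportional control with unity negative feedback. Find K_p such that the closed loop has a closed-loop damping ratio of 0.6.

Closed-loop characteristic equation: s² + 5.8s + K_p·7.4 = 0.
So ω_n = √(7.4K_p) and 2ζω_n = 5.8, giving ζ = 5.8/(2√(7.4K_p)).
Setting ζ = 0.6: √(7.4K_p) = 5.8/(2·0.6) = 4.833, so K_p = 23.36/7.4 = 3.16.

K_p = 3.16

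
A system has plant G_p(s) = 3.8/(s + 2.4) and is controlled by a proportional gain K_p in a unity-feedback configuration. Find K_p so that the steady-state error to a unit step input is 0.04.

K_p = 15.2

The loop is type 0, so e_ss(step) = 1/(1 + K_pos) with K_pos = K_p·G_p(0).
G_p(0) = 1.583. Require 1/(1 + K_p·1.583) = 0.04, so 1 + 1.583·K_p = 25.
K_p = (25 − 1)/1.583 = 15.2.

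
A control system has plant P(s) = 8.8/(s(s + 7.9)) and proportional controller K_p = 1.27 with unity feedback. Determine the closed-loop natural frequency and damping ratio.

ω_n = 3.34 rad/s, ζ = 1.18

1 + K_p·P(s) = 0 gives s² + 7.9s + 11.18 = 0.
Matching s² + 2ζω_n s + ω_n²: ω_n = √11.18 = 3.343 rad/s and 2ζω_n = 7.9, so ζ = 7.9/(2·3.343) = 1.18.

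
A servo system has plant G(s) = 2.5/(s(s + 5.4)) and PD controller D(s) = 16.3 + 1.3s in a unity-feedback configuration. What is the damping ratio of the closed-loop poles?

ζ = 0.678

Forward path: (16.3 + 1.3s)·2.5/(s(s+5.4)). The closed-loop characteristic equation is s² + (5.4 + 2.5·1.3)s + 2.5·16.3 = 0.
That is s² + 8.65s + 40.75 = 0, so ω_n = 6.384 rad/s and ζ = 8.65/(2·6.384) = 0.6775.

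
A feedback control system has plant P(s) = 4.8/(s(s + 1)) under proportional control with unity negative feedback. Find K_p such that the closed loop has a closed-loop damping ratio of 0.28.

Closed-loop characteristic equation: s² + 1s + K_p·4.8 = 0.
So ω_n = √(4.8K_p) and 2ζω_n = 1, giving ζ = 1/(2√(4.8K_p)).
Setting ζ = 0.28: √(4.8K_p) = 1/(2·0.28) = 1.786, so K_p = 3.189/4.8 = 0.664.

K_p = 0.664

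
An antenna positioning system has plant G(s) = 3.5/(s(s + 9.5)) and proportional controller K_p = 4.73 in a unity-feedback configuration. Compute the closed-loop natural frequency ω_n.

ω_n = 4.07 rad/s

The closed-loop denominator is s(s+9.5) + 4.73·3.5 = s² + 9.5s + 16.55.
So ω_n² = 16.55 ⇒ ω_n = 4.069 rad/s, and ζ = 9.5/(2ω_n) = 1.17.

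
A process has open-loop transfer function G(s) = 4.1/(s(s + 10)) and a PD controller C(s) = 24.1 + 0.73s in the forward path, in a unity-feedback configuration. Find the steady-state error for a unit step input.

The open loop C(s)G(s) has a pole at the origin (type 1), so the static position error constant is infinite and e_ss = 1/(1+∞) = 0.

0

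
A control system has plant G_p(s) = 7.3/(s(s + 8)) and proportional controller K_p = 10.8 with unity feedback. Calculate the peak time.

T_p = 0.396 s

Closed-loop characteristic equation: s² + 8s + 78.84 = 0, so ω_n = 8.879 rad/s and ζ = 8/(2·8.879) = 0.4505.
Damped frequency ω_d = ω_n√(1−ζ²) = 7.927 rad/s, so peak time T_p = π/ω_d = 0.396 s.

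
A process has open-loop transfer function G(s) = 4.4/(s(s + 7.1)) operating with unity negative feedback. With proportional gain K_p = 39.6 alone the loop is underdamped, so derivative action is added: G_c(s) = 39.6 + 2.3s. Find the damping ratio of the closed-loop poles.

Forward path: (39.6 + 2.3s)·4.4/(s(s+7.1)). The closed-loop characteristic equation is s² + (7.1 + 4.4·2.3)s + 4.4·39.6 = 0.
That is s² + 17.22s + 174.2 = 0, so ω_n = 13.2 rad/s and ζ = 17.22/(2·13.2) = 0.6523.

ζ = 0.652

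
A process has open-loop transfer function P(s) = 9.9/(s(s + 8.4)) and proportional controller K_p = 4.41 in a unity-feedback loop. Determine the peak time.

From 1 + K_pP(s) = 0: s² + 8.4s + 43.66 = 0 ⇒ ω_n = 6.607, ζ = 0.6356.
Damped frequency ω_d = ω_n√(1−ζ²) = 5.101 rad/s, so peak time T_p = π/ω_d = 0.616 s.

T_p = 0.616 s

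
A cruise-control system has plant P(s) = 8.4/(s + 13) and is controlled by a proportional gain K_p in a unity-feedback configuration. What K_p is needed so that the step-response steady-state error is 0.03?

Steady-state error for a unit step on this type-0 loop is 1/(1 + K_p·P(0)).
P(0) = 0.6462. Require 1/(1 + K_p·0.6462) = 0.03, so 1 + 0.6462·K_p = 33.33.
K_p = (33.33 − 1)/0.6462 = 50.

K_p = 50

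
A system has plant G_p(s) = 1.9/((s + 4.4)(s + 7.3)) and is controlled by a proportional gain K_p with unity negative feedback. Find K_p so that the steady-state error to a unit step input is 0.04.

Steady-state error for a unit step on this type-0 loop is 1/(1 + K_p·G_p(0)).
G_p(0) = 0.05915. Require 1/(1 + K_p·0.05915) = 0.04, so 1 + 0.05915·K_p = 25.
K_p = (25 − 1)/0.05915 = 406.

K_p = 406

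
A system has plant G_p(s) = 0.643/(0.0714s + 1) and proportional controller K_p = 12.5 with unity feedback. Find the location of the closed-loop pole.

s = -126.6

Closed loop: T(s) = K_p·G_p/(1+K_p·G_p) = 8.037/(0.0714s + 1 + 8.037), with pole at s = −(1 + 8.037)/0.0714 = −126.6.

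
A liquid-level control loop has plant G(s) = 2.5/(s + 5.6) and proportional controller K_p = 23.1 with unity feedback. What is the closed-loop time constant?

Closed-loop transfer function: T(s) = K_p·G(s)/(1 + K_p·G(s)) = 57.75/(s + 5.6 + 57.75) = 57.75/(s + 63.35).
Time constant τ = 1/63.35 = 0.0158 s.

τ = 0.0158 s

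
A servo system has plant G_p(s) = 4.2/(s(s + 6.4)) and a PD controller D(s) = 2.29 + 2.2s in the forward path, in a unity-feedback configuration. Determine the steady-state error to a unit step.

The open loop D(s)G_p(s) has a pole at the origin (type 1), so the static position error constant is infinite and e_ss = 1/(1+∞) = 0.

0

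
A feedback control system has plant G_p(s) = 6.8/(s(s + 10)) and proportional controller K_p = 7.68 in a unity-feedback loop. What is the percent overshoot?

From 1 + K_pG_p(s) = 0: s² + 10s + 52.22 = 0 ⇒ ω_n = 7.227, ζ = 0.6919.
%OS = 100·exp(−πζ/√(1−ζ²)) = 100·exp(−π·0.6919/√0.5213) = 4.93%.

4.93%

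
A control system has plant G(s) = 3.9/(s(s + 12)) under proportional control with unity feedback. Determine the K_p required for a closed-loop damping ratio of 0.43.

Closed-loop characteristic equation: s² + 12s + K_p·3.9 = 0.
So ω_n = √(3.9K_p) and 2ζω_n = 12, giving ζ = 12/(2√(3.9K_p)).
Setting ζ = 0.43: √(3.9K_p) = 12/(2·0.43) = 13.95, so K_p = 194.7/3.9 = 49.9.

K_p = 49.9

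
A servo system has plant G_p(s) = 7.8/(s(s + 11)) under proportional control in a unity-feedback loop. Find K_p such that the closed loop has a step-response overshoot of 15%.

K_p = 14.5

From %OS = 100·exp(−πζ/√(1−ζ²)) = 15%, ζ = −ln(0.15)/√(π²+ln²(0.15)) = 0.5169.
Characteristic equation s² + 11s + 7.8K_p = 0 gives ζ = 11/(2√(7.8K_p)).
Setting ζ = 0.5169: √(7.8K_p) = 11/(2·0.5169) = 10.64, so K_p = 113.2/7.8 = 14.5.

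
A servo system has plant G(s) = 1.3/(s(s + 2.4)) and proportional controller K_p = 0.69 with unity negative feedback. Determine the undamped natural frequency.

ω_n = 0.947 rad/s

1 + K_p·G(s) = 0 gives s² + 2.4s + 0.897 = 0.
Matching s² + 2ζω_n s + ω_n²: ω_n = √0.897 = 0.9471 rad/s and 2ζω_n = 2.4, so ζ = 2.4/(2·0.9471) = 1.27.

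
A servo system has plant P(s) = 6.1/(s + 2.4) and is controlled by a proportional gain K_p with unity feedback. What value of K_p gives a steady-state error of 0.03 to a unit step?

K_p = 12.7

Steady-state error for a unit step on this type-0 loop is 1/(1 + K_p·P(0)).
P(0) = 2.542. Require 1/(1 + K_p·2.542) = 0.03, so 1 + 2.542·K_p = 33.33.
K_p = (33.33 − 1)/2.542 = 12.7.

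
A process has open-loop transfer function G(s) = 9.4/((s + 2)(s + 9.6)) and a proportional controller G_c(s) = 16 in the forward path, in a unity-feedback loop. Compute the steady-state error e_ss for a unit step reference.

0.113

The loop is type 0. Static position error constant K_pos = G_c(0)·G(0) = 16·0.4896 = 7.833.
Steady-state error to a unit step: e_ss = 1/(1+K_pos) = 1/8.833 = 0.113.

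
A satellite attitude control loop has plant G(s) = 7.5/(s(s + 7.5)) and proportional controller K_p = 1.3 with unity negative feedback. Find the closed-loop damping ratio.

The closed-loop denominator is s(s+7.5) + 1.3·7.5 = s² + 7.5s + 9.75.
So ω_n² = 9.75 ⇒ ω_n = 3.122 rad/s, and ζ = 7.5/(2ω_n) = 1.2.

ζ = 1.2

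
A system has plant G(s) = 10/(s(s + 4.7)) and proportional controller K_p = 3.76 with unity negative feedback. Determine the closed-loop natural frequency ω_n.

ω_n = 6.13 rad/s

1 + K_p·G(s) = 0 gives s² + 4.7s + 37.6 = 0.
So ω_n² = 37.6 ⇒ ω_n = 6.132 rad/s, and ζ = 4.7/(2ω_n) = 0.383.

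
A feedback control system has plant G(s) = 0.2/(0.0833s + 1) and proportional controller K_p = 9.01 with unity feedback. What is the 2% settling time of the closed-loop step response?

T_s ≈ 0.119 s

Closed loop: T(s) = K_p·G/(1+K_p·G) = 1.802/(0.0833s + 1 + 1.802), with pole at s = −(1 + 1.802)/0.0833 = −33.64.
τ = 1/33.64 = 0.02973 s, so 2% settling time ≈ 4τ = 0.119 s.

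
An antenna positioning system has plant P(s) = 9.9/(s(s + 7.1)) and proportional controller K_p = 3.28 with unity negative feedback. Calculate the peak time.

The closed-loop denominator s² + 7.1s + 32.47 gives ω_n = √32.47 = 5.698 and ζ = 7.1/(2ω_n) = 0.623.
Damped frequency ω_d = ω_n√(1−ζ²) = 4.458 rad/s, so peak time T_p = π/ω_d = 0.705 s.

T_p = 0.705 s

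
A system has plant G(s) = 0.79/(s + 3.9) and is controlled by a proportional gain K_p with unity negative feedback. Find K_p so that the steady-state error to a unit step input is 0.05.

Steady-state error for a unit step on this type-0 loop is 1/(1 + K_p·G(0)).
G(0) = 0.2026. Require 1/(1 + K_p·0.2026) = 0.05, so 1 + 0.2026·K_p = 20.
K_p = (20 − 1)/0.2026 = 93.8.

K_p = 93.8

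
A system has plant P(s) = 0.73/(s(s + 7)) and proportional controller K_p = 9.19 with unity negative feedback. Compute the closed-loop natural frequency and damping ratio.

ω_n = 2.59 rad/s, ζ = 1.35

1 + K_p·P(s) = 0 gives s² + 7s + 6.709 = 0.
Matching s² + 2ζω_n s + ω_n²: ω_n = √6.709 = 2.59 rad/s and 2ζω_n = 7, so ζ = 7/(2·2.59) = 1.35.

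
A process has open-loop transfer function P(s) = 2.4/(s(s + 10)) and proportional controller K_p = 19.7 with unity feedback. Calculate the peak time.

T_p = 0.666 s

Closed-loop characteristic equation: s² + 10s + 47.28 = 0, so ω_n = 6.876 rad/s and ζ = 10/(2·6.876) = 0.7272.
Damped frequency ω_d = ω_n√(1−ζ²) = 4.72 rad/s, so peak time T_p = π/ω_d = 0.666 s.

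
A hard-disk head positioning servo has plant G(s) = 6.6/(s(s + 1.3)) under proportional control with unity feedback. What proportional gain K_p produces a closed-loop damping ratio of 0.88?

Closed-loop characteristic equation: s² + 1.3s + K_p·6.6 = 0.
So ω_n = √(6.6K_p) and 2ζω_n = 1.3, giving ζ = 1.3/(2√(6.6K_p)).
Setting ζ = 0.88: √(6.6K_p) = 1.3/(2·0.88) = 0.7386, so K_p = 0.5456/6.6 = 0.0827.

K_p = 0.0827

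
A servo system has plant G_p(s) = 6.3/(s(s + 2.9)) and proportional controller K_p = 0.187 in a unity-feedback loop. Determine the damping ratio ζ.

The closed-loop denominator is s(s+2.9) + 0.187·6.3 = s² + 2.9s + 1.178.
So ω_n² = 1.178 ⇒ ω_n = 1.085 rad/s, and ζ = 2.9/(2ω_n) = 1.34.

ζ = 1.34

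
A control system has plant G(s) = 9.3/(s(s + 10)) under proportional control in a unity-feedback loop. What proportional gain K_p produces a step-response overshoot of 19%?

K_p = 12.3

From %OS = 100·exp(−πζ/√(1−ζ²)) = 19%, ζ = −ln(0.19)/√(π²+ln²(0.19)) = 0.4673.
Characteristic equation s² + 10s + 9.3K_p = 0 gives ζ = 10/(2√(9.3K_p)).
Setting ζ = 0.4673: √(9.3K_p) = 10/(2·0.4673) = 10.7, so K_p = 114.5/9.3 = 12.3.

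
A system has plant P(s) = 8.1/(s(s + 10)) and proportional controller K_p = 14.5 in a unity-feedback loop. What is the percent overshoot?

From 1 + K_pP(s) = 0: s² + 10s + 117.4 = 0 ⇒ ω_n = 10.84, ζ = 0.4614.
%OS = 100·exp(−πζ/√(1−ζ²)) = 100·exp(−π·0.4614/√0.7871) = 19.5%.

19.5%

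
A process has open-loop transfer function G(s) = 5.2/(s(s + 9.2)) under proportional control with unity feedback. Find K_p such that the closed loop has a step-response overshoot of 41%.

From %OS = 100·exp(−πζ/√(1−ζ²)) = 41%, ζ = −ln(0.41)/√(π²+ln²(0.41)) = 0.273.
Characteristic equation s² + 9.2s + 5.2K_p = 0 gives ζ = 9.2/(2√(5.2K_p)).
Setting ζ = 0.273: √(5.2K_p) = 9.2/(2·0.273) = 16.85, so K_p = 283.9/5.2 = 54.6.

K_p = 54.6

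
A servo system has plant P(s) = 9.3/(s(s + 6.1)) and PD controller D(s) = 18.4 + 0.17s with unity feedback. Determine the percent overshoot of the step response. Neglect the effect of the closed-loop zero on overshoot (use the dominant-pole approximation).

Forward path: (18.4 + 0.17s)·9.3/(s(s+6.1)). The closed-loop characteristic equation is s² + (6.1 + 9.3·0.17)s + 9.3·18.4 = 0.
That is s² + 7.681s + 171.1 = 0, so ω_n = 13.08 rad/s and ζ = 7.681/(2·13.08) = 0.2936.
%OS = 100·exp(−πζ/√(1−ζ²)) = 38.1%.

38.1%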